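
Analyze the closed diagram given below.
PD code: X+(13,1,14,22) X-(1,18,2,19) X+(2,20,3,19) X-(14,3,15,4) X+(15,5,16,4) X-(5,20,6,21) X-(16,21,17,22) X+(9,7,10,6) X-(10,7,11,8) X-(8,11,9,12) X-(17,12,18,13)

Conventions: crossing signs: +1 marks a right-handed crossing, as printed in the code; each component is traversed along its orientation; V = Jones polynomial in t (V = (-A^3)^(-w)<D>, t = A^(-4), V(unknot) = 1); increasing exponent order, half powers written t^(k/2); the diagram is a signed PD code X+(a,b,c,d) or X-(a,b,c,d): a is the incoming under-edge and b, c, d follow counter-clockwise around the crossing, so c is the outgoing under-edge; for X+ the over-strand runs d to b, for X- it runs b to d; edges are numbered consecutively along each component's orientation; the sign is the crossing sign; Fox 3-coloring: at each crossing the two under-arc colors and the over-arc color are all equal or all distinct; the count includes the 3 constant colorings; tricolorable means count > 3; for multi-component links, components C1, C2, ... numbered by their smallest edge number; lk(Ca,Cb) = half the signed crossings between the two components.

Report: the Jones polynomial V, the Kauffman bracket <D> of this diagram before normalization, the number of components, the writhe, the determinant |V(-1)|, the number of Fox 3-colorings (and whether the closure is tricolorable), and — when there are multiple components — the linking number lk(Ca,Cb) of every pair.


Jones polynomial: V(t) = 1
<D> = -A^-9; writhe -3
components 1, writhe -3 (11 crossings)
3-colorings: 3 of 3^11, det 1 — not tricolorable
note: w = -3 shifts under R1 moves; the (-A^3)^(3) factor cancels that in V


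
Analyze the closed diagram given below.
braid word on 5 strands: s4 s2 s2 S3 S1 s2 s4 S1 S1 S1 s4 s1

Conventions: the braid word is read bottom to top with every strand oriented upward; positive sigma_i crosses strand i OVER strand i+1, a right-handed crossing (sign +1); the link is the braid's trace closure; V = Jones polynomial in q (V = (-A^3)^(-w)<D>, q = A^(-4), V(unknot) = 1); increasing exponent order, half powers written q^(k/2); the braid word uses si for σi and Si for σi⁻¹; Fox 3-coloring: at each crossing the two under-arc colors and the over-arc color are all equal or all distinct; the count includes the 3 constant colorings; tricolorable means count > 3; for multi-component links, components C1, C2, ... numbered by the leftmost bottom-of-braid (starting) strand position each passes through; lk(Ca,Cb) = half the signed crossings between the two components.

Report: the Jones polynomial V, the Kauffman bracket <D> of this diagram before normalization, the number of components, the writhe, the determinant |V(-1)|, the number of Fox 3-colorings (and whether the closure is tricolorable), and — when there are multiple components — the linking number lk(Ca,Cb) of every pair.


V = -q^-2 + 2q^-1 - 3 + 6q - 6q^2 + 7q^3 - 6q^4 + 4q^5 - 3q^6 + q^7
<D> = A^-22 - 3A^-18 + 4A^-14 - 6A^-10 + 7A^-6 - 6A^-2 + 6A^2 - 3A^6 + 2A^10 - A^14 (w = +2)
1 component over 12 crossings, w = +2
9 Fox colorings among 3^12, |V(-1)| = 39: tricolorable
why: |V(-1)| = 39: so tricolorable, since 3 divides 39


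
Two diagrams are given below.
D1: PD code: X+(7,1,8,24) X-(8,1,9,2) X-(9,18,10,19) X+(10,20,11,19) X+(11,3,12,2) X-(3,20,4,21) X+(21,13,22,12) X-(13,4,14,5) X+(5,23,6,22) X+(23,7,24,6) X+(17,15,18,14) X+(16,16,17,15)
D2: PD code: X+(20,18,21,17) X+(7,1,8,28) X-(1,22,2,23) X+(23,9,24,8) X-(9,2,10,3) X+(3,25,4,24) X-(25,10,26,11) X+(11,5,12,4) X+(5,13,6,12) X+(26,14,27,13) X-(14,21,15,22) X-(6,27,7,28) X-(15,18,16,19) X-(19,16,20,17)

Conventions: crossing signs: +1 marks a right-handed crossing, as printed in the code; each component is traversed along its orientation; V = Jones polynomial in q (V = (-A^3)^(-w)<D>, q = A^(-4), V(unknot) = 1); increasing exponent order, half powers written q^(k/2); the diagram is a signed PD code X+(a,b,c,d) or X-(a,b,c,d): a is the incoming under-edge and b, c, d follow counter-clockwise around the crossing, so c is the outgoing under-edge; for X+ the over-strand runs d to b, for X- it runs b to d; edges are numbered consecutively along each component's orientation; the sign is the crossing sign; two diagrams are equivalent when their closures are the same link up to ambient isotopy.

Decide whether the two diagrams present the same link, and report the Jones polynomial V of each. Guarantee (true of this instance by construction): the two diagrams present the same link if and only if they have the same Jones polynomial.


equivalent: yes
V(D1) = q^-1 - 1 + 2q - 2q^2 + 2q^3 - 2q^4 + q^5  (w +4, c 12, <D> = A^-8 - 2A^-4 + 2 - 2A^4 + 2A^8 - A^12 + A^16)
D2 (bracket A^-20 - 2A^-16 + 2A^-12 - 2A^-8 + 2A^-4 - 1 + A^4; 14 crossings at w = 0): V = q^-1 - 1 + 2q - 2q^2 + 2q^3 - 2q^4 + q^5
why: one V(q) for all 2 diagrams — one class (guaranteed)


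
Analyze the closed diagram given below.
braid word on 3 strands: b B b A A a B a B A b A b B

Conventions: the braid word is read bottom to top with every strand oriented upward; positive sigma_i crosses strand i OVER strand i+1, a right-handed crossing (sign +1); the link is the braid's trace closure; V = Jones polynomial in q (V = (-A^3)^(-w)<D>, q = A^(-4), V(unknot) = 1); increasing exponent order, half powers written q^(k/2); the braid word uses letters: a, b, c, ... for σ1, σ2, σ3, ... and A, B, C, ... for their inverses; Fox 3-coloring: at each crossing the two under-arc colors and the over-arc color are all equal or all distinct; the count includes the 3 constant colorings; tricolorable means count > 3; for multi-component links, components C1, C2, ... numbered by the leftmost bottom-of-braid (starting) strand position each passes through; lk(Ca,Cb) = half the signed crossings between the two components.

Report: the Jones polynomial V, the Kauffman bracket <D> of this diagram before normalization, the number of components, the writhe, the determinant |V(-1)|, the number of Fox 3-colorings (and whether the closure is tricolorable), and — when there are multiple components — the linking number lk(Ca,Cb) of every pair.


V(q) = -q^-5 + q^-4 - q^-3 + 2q^-2 - q^-1 + 2 - q
bracket: -A^-10 + 2A^-6 - A^-2 + 2A^2 - A^6 + A^10 - A^14, w = -2
1 component, writhe -2, over 14 crossings
det 9, colorings 9 of 3^14 — tricolorable
observation: w = -2 shifts under R1 moves; the (-A^3)^(2) factor cancels that in V


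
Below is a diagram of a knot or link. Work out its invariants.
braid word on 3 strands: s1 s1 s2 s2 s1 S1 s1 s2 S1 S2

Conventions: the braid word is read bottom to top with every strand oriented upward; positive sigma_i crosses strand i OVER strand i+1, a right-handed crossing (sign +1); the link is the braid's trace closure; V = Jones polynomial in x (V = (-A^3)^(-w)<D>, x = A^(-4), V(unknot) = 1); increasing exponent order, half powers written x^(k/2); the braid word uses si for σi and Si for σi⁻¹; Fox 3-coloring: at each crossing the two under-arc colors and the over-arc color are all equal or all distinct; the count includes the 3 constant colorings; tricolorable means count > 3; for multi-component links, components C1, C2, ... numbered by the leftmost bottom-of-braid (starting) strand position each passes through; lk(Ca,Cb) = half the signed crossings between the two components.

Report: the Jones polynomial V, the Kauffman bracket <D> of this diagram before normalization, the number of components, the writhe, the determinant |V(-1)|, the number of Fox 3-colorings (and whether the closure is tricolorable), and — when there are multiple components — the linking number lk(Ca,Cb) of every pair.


Jones polynomial: V(x) = x + x^3 - x^4
<D> = -A^-4 + 1 + A^8; writhe +4
components 1, writhe +4 (10 crossings)
3-colorings: 9 of 3^10, det 3 — tricolorable
note: free reduction leaves σ1 σ1 σ2 σ2 σ1 σ2 σ1⁻¹ σ2⁻¹ of the original 10 letters


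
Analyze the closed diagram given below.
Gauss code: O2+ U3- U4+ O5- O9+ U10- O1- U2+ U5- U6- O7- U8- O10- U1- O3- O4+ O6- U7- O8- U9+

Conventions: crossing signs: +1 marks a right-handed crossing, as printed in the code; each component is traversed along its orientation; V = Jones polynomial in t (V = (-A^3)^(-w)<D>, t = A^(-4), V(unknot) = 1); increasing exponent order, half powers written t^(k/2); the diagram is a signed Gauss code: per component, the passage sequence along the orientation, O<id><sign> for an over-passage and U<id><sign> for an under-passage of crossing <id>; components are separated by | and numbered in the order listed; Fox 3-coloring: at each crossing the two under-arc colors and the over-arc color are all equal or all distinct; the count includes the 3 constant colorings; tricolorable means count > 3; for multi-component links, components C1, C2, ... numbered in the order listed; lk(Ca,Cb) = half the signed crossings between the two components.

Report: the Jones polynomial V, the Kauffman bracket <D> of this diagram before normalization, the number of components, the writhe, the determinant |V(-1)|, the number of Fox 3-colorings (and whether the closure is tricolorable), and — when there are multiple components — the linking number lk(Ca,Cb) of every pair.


V(t) = -t^-7 + t^-6 - t^-5 + t^-4 + t^-2
bracket: A^-4 + A^4 - A^8 + A^12 - A^16, w = -4
1 component, writhe -4, over 10 crossings
det 5, colorings 3 of 3^10 — not tricolorable
observation: |V(-1)| = 5: so not tricolorable, since 3 does not divide 5


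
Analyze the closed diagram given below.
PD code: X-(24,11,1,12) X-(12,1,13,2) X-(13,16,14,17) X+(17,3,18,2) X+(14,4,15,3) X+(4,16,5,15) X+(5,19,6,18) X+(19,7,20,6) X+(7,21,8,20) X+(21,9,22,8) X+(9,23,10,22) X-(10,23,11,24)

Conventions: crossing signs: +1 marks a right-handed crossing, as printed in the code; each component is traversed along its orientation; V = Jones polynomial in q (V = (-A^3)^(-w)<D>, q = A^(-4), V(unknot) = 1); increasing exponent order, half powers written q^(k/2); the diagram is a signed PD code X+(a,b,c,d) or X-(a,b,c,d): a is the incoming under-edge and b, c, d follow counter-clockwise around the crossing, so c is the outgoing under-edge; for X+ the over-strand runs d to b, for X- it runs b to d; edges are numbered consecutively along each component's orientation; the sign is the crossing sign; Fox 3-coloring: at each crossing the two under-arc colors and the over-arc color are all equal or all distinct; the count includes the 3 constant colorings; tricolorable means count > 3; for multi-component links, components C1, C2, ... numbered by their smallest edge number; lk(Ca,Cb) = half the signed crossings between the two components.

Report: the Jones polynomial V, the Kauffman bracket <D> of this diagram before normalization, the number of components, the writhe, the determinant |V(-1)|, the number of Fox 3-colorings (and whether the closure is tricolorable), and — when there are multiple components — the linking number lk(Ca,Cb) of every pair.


V(q) = q - q^2 + 2q^3 - q^4 + q^5 - q^6
bracket: -A^-12 + A^-8 - A^-4 + 2 - A^4 + A^8, w = +4
1 component, writhe +4, over 12 crossings
det 7, colorings 3 of 3^12 — not tricolorable
observation: w = +4 (over 12 crossings) is diagram-only; (-A^3)^(-4) removes it from V


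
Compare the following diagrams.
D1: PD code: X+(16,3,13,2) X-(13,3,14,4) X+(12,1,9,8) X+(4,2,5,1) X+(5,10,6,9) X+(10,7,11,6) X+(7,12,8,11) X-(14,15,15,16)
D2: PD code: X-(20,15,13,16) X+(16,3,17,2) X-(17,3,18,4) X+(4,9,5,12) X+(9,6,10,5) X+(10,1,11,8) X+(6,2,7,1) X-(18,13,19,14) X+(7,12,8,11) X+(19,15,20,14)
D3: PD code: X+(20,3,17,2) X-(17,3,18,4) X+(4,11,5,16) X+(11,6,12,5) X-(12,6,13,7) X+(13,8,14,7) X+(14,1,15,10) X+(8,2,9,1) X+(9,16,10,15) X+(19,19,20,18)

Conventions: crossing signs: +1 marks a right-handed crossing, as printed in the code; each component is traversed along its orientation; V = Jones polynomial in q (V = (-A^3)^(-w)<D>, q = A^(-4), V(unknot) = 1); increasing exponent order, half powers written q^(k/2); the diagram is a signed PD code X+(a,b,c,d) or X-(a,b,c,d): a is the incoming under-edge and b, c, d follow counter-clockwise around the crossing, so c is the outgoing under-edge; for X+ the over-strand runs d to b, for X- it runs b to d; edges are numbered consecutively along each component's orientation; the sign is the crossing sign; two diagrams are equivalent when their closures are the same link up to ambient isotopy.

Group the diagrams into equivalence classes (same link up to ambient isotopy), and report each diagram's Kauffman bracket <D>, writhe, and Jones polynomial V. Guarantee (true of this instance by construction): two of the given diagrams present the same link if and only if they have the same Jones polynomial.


equivalence classes: {D1, D2, D3}
D1 (bracket A^-12 + 1 + A^4 + A^8; 8 crossings at w = +4): V = q + q^2 + q^3 + q^6
V(D2) = q + q^2 + q^3 + q^6  (w +4, c 10, <D> = A^-12 + 1 + A^4 + A^8)
V(D3) = q + q^2 + q^3 + q^6  (w +6, c 10, <D> = A^-6 + A^6 + A^10 + A^14)
observation: one V(q) for all 3 diagrams — one class (guaranteed)


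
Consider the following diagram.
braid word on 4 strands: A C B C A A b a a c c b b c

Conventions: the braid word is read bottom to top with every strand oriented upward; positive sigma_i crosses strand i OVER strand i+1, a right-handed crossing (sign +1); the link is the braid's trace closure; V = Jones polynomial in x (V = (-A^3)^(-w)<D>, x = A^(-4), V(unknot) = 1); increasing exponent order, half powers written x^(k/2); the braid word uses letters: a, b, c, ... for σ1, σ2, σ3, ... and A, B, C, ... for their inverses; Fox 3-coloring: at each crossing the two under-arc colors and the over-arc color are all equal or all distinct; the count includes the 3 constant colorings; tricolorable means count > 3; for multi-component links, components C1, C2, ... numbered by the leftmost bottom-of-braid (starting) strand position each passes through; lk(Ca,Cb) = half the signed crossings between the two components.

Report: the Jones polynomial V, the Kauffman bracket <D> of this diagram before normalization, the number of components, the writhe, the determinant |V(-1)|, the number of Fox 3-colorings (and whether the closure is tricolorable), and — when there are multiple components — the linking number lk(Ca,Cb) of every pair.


Jones polynomial: V(x) = -x^(1/2) - x^(5/2)
<D> = -A^-4 - A^4; writhe +2
components 2, writhe +2 (14 crossings)
linking number lk(C1,C2) = +1
3-colorings: 3 of 3^14, det 2 — not tricolorable
note: span 2 respects span(V) <= c + mu - 1 = 15 for this 2-component diagram


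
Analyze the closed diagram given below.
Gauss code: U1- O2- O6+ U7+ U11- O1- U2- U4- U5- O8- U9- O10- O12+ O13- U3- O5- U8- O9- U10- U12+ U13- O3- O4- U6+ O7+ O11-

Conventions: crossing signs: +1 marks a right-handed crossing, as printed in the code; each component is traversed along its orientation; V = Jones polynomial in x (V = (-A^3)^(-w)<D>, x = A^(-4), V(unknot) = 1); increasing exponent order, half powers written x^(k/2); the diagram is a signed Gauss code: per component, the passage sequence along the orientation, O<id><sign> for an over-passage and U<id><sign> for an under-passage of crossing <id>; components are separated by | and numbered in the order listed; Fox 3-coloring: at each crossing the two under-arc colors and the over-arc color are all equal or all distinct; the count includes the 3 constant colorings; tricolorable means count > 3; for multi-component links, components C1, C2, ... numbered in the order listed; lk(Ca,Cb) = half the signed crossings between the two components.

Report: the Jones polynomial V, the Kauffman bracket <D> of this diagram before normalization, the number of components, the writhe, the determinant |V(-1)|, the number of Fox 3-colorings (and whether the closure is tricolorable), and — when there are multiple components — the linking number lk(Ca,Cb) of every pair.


Jones polynomial: V(x) = -x^-7 + x^-6 - x^-5 + x^-4 + x^-2
<D> = -A^-13 - A^-5 + A^-1 - A^3 + A^7; writhe -7
components 1, writhe -7 (13 crossings)
3-colorings: 3 of 3^13, det 5 — not tricolorable
note: V spans 5 powers of x: at least 5 crossings in any diagram


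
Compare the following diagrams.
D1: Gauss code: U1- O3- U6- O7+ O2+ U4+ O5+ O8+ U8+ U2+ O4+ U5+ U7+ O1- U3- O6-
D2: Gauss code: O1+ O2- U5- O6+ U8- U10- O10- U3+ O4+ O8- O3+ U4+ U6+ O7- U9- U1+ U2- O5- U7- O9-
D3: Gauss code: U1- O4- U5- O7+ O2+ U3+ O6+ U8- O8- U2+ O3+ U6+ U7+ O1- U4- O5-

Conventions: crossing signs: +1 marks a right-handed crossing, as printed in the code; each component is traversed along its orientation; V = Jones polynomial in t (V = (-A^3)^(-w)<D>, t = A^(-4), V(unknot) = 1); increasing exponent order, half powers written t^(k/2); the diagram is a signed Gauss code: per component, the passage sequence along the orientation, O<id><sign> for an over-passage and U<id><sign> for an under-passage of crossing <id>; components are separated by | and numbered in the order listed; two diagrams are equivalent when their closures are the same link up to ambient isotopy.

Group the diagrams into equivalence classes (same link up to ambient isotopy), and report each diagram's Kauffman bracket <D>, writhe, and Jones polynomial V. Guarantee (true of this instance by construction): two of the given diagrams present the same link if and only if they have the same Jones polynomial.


equivalence classes: {D1, D3} | {D2}
D1 (bracket -A^-6 + A^-2 - A^2 + 3A^6 - A^10 + A^14 - A^18; 8 crossings at w = +2): V = -t^-3 + t^-2 - t^-1 + 3 - t + t^2 - t^3
D2 (bracket A^-2 + A^6 - A^10; 10 crossings at w = -2): V = -t^-4 + t^-3 + t^-1
V(D3) = -t^-3 + t^-2 - t^-1 + 3 - t + t^2 - t^3  [8 crossings, <D> = -A^-12 + A^-8 - A^-4 + 3 - A^4 + A^8 - A^12, w = 0]
key observation: V(t) takes 2 values over 3 diagrams, fixing the grouping


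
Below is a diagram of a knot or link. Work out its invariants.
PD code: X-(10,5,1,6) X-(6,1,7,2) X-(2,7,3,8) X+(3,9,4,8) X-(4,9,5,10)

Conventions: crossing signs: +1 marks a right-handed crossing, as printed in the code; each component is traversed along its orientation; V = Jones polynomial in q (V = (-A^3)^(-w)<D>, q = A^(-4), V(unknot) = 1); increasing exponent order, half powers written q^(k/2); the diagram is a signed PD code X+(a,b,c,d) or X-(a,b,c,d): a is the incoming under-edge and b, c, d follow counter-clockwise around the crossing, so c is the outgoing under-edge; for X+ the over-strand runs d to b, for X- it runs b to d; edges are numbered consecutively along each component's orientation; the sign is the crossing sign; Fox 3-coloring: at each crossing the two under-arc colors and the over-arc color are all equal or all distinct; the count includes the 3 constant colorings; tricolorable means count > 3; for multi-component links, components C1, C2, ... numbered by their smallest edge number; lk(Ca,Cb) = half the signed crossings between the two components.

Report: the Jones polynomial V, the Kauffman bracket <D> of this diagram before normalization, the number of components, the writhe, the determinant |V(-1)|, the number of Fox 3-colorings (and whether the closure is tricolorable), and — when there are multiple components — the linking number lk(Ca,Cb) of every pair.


V(q) = -q^-4 + q^-3 + q^-1
bracket: -A^-5 - A^3 + A^7, w = -3
1 component, writhe -3, over 5 crossings
det 3, colorings 9 of 3^5 — tricolorable
observation: w = -3 (over 5 crossings) is diagram-only; (-A^3)^(3) removes it from V


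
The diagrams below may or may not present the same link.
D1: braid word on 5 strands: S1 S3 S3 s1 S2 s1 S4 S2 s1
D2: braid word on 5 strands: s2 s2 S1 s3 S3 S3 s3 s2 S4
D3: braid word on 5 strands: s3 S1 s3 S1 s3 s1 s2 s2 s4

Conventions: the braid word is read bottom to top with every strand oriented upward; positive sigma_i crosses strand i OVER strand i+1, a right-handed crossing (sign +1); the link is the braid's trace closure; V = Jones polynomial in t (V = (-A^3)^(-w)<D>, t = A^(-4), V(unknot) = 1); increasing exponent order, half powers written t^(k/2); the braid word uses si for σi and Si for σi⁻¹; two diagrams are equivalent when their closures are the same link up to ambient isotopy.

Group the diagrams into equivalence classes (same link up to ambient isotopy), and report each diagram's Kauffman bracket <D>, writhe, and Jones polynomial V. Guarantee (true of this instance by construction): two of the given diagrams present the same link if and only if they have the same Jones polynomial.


grouping into links: {D1} | {D2} | {D3}
V(D1) = -t^(-9/2) + t^(-7/2) - 2t^(-5/2) + 2t^(-3/2) - 2t^(-1/2) + t^(1/2) - t^(3/2)  (w -3, c 9, <D> = A^-15 - A^-11 + 2A^-7 - 2A^-3 + 2A - A^5 + A^9)
D2 (bracket -A^-15 + A^-7 + A^-3 + A; 9 crossings at w = +1): V = -t^(1/2) - t^(3/2) - t^(5/2) + t^(9/2)
D3 (bracket -A^-11 + A^-7 - A^-3 + 2A + A^9; 9 crossings at w = +5): V = -t^(3/2) - 2t^(7/2) + t^(9/2) - t^(11/2) + t^(13/2)
why: 3 classes among 3 diagrams; unequal V(t) rules out equality


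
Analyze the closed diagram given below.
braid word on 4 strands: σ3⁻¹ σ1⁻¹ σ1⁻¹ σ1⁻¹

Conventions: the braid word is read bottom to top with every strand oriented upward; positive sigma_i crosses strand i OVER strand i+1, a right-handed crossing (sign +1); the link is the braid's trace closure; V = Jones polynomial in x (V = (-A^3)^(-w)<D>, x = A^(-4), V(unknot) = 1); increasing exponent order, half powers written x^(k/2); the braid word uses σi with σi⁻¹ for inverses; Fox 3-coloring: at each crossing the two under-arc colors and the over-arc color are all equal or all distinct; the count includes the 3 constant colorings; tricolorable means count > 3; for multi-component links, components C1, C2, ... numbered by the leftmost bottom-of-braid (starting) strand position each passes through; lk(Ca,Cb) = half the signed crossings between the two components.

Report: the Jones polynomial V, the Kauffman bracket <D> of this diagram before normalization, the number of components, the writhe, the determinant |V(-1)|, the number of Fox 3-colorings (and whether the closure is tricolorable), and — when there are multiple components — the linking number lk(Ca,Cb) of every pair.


Jones polynomial: V(x) = x^(-9/2) - x^(-5/2) - x^(-3/2) - x^(-1/2)
<D> = -A^-10 - A^-6 - A^-2 + A^6; writhe -4
components 2, writhe -4 (4 crossings)
linking number lk(C1,C2) = 0
3-colorings: 27 of 3^4, det 0 — tricolorable
note: the span of V is 4, within the link bound 4 + 2 - 1


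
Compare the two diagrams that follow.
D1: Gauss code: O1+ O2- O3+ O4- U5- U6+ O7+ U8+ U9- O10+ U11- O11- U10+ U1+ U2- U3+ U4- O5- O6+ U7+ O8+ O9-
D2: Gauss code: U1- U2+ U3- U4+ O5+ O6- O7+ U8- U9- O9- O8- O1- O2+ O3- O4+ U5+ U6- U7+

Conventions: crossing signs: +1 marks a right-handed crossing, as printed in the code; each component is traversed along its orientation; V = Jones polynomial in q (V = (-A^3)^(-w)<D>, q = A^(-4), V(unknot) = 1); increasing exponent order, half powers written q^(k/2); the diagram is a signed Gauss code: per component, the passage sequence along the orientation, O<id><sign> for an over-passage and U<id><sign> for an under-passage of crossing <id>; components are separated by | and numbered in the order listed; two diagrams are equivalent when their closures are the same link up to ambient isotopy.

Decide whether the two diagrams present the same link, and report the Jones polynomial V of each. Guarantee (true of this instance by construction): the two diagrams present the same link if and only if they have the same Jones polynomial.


same link: yes
V(D1) = 1  [11 crossings, <D> = -A^3, w = +1]
V(D2) = 1  [9 crossings, <D> = -A^-3, w = -1]
insight: one V(q) for all 2 diagrams — one class (guaranteed)


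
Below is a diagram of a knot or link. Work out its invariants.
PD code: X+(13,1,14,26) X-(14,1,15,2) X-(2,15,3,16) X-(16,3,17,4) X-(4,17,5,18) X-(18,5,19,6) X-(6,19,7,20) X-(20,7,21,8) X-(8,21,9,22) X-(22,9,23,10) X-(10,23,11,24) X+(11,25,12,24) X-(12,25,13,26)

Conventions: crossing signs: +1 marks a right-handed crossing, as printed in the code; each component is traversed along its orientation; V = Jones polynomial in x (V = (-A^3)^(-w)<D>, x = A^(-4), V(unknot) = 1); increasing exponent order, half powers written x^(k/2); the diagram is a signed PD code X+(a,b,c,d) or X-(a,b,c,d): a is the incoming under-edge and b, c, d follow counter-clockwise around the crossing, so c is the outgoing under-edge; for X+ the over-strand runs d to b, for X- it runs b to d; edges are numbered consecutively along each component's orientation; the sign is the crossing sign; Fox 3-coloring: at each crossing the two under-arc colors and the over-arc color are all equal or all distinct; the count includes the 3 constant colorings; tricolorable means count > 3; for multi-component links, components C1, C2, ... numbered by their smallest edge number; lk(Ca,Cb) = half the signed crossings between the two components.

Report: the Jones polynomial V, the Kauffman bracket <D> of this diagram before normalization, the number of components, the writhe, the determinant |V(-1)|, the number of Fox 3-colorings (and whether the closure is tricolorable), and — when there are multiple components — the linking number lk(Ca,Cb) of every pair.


V(x) = -x^-13 + x^-12 - x^-11 + x^-10 - x^-9 + x^-8 - x^-7 + x^-6 + x^-4
bracket: -A^-11 - A^-3 + A - A^5 + A^9 - A^13 + A^17 - A^21 + A^25, w = -9
1 component, writhe -9, over 13 crossings
det 9, colorings 9 of 3^13 — tricolorable
observation: det 9 = |V(-1)|; divisible by 3, so tricolorable


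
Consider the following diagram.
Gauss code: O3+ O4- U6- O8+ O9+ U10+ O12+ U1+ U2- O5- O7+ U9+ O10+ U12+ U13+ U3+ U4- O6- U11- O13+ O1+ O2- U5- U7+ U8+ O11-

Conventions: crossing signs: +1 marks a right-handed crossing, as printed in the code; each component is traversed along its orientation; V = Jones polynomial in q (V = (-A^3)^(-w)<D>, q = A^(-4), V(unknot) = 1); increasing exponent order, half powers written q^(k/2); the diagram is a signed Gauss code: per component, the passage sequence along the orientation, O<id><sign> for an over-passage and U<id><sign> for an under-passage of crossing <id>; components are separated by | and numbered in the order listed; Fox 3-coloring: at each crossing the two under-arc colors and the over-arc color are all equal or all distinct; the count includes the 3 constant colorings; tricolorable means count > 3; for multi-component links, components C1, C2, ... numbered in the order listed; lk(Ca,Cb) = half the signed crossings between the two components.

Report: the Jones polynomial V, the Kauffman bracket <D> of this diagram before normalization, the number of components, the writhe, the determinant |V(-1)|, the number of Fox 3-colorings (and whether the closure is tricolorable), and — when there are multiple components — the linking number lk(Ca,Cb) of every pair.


Jones polynomial: V(q) = q^-1 - 1 + 2q - 3q^2 + 3q^3 - 2q^4 + 2q^5 - q^6
<D> = A^-15 - 2A^-11 + 2A^-7 - 3A^-3 + 3A - 2A^5 + A^9 - A^13; writhe +3
components 1, writhe +3 (13 crossings)
3-colorings: 9 of 3^13, det 15 — tricolorable
note: w = +3 shifts under R1 moves; the (-A^3)^(-3) factor cancels that in V


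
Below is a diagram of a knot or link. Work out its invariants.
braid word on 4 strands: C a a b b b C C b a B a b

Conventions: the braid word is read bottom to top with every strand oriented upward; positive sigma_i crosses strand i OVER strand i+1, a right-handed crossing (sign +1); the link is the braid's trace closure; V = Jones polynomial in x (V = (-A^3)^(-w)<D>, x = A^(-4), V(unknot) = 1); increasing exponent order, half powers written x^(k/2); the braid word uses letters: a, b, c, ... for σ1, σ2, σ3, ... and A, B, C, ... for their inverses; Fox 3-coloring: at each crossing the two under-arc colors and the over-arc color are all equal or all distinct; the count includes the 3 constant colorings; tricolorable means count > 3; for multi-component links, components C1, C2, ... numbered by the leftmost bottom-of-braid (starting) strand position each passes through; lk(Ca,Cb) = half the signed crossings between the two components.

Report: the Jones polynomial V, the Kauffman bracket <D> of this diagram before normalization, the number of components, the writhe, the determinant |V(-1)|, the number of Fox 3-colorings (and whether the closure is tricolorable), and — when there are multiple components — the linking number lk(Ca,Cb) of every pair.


V = -x^-1 + 2 - 3x + 6x^2 - 6x^3 + 7x^4 - 7x^5 + 6x^6 - 4x^7 + 2x^8 - x^9
<D> = A^-21 - 2A^-17 + 4A^-13 - 6A^-9 + 7A^-5 - 7A^-1 + 6A^3 - 6A^7 + 3A^11 - 2A^15 + A^19 (w = +5)
1 component over 13 crossings, w = +5
9 Fox colorings among 3^13, |V(-1)| = 45: tricolorable
why: V spans 10 powers of x: at least 10 crossings in any diagram


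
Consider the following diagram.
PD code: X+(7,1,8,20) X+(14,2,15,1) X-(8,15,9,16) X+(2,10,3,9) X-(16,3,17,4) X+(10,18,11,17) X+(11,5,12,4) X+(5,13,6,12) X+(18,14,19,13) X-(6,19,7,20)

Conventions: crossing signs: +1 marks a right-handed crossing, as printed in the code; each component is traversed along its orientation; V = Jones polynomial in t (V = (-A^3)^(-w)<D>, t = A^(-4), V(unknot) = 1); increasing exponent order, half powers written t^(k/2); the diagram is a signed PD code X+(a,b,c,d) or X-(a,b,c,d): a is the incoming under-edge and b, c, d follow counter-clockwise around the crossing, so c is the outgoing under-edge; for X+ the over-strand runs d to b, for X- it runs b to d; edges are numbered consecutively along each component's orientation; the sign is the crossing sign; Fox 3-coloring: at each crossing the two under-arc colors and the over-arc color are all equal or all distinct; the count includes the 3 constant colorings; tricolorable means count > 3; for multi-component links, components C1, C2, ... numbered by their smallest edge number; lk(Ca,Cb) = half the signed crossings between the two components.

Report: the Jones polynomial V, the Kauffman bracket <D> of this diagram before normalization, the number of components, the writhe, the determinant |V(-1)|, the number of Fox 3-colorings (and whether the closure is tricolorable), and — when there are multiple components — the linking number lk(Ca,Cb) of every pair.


V = 2t - 2t^2 + 3t^3 - 3t^4 + 2t^5 - 2t^6 + t^7
<D> = A^-16 - 2A^-12 + 2A^-8 - 3A^-4 + 3 - 2A^4 + 2A^8 (w = +4)
1 component over 10 crossings, w = +4
9 Fox colorings among 3^10, |V(-1)| = 15: tricolorable
why: V spans 6 powers of t: at least 6 crossings in any diagram


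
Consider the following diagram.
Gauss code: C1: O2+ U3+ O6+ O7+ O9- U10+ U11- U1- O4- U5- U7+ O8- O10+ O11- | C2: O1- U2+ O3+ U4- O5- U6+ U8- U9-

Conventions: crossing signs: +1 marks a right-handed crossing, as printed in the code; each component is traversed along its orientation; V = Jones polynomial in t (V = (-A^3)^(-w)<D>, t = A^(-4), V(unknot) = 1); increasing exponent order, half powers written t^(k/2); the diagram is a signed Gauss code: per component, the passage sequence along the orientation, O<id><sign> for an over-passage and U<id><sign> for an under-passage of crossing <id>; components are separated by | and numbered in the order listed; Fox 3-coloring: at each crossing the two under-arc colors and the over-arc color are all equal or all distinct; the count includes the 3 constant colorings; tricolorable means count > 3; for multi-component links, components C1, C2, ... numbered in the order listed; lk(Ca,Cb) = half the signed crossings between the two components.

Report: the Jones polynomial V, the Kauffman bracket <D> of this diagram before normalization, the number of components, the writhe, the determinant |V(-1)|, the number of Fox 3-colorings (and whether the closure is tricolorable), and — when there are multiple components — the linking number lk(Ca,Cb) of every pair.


V(t) = -t^(-9/2) + 2t^(-7/2) - 3t^(-5/2) + 3t^(-3/2) - 4t^(-1/2) + 2t^(1/2) - 2t^(3/2) + t^(5/2)
bracket: -A^-13 + 2A^-9 - 2A^-5 + 4A^-1 - 3A^3 + 3A^7 - 2A^11 + A^15, w = -1
2 components, writhe -1, over 11 crossings
lk(C1,C2) = -1
det 18, colorings 9 of 3^11 — tricolorable
observation: det 18 = |V(-1)|; divisible by 3, so tricolorable


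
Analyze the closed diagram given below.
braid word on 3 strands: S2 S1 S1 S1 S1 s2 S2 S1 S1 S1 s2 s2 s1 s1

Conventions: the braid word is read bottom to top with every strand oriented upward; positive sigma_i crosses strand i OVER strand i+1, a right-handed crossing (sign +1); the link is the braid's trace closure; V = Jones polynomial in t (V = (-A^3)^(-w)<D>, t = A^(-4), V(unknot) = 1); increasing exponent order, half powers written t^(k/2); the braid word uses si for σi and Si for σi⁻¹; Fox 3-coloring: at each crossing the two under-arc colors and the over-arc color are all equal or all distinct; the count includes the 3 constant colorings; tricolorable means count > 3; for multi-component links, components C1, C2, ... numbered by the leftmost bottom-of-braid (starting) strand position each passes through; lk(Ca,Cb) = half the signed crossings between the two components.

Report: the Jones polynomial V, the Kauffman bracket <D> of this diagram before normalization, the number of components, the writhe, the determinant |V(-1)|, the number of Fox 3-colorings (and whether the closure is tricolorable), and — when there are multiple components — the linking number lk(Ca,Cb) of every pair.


V(t) = -t^-9 + 2t^-8 - 3t^-7 + 4t^-6 - 5t^-5 + 5t^-4 - 4t^-3 + 4t^-2 - 2t^-1 + 2 - t
bracket: -A^-16 + 2A^-12 - 2A^-8 + 4A^-4 - 4 + 5A^4 - 5A^8 + 4A^12 - 3A^16 + 2A^20 - A^24, w = -4
1 component, writhe -4, over 14 crossings
det 33, colorings 9 of 3^14 — tricolorable
observation: w = -4 shifts under R1 moves; the (-A^3)^(4) factor cancels that in V


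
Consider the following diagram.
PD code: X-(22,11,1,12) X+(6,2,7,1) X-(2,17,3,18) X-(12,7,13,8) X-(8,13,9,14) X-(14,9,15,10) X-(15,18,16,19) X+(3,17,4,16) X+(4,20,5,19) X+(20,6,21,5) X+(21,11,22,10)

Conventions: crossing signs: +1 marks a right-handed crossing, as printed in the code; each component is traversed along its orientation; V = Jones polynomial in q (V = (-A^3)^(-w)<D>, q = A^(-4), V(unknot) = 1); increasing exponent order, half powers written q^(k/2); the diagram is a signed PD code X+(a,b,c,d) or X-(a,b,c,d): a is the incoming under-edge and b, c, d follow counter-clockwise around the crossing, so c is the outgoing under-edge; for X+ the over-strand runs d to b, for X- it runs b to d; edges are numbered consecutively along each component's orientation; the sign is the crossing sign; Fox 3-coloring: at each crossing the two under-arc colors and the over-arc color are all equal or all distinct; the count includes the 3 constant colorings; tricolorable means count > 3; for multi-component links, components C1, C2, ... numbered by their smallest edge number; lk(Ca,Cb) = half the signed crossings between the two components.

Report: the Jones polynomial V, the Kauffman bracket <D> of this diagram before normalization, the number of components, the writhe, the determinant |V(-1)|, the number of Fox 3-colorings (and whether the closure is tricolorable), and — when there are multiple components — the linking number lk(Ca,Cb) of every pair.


Jones polynomial: V(q) = -q^-3 + q^-2 - q^-1 + 3 - q + q^2 - q^3
<D> = A^-15 - A^-11 + A^-7 - 3A^-3 + A - A^5 + A^9; writhe -1
components 1, writhe -1 (11 crossings)
3-colorings: 27 of 3^11, det 9 — tricolorable
note: w = -1 (over 11 crossings) is diagram-only; (-A^3)^(1) removes it from V


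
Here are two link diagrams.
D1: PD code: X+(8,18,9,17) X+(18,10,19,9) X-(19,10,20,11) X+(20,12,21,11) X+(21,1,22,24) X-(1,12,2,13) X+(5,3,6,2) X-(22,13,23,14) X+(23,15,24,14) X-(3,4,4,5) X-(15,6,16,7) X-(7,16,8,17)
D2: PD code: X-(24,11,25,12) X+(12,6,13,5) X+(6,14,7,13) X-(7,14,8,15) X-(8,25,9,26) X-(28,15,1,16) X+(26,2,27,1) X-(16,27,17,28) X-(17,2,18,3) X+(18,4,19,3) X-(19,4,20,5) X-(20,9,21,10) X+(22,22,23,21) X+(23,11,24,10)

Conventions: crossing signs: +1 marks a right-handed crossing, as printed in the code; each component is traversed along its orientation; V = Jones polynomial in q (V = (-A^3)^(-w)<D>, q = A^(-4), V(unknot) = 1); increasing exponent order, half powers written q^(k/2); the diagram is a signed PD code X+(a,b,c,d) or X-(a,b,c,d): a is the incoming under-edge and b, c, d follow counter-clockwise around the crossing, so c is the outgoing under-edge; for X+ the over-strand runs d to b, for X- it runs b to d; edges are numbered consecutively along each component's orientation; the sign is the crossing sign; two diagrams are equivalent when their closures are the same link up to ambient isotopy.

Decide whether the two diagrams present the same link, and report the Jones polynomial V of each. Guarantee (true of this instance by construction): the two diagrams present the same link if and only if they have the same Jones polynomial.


same link: no
V(D1) = 1  [12 crossings, <D> = 1, w = 0]
V(D2) = -q^-4 + q^-3 + q^-1  [14 crossings, <D> = A^-2 + A^6 - A^10, w = -2]
insight: 2 values of V(q) split the 2 diagrams


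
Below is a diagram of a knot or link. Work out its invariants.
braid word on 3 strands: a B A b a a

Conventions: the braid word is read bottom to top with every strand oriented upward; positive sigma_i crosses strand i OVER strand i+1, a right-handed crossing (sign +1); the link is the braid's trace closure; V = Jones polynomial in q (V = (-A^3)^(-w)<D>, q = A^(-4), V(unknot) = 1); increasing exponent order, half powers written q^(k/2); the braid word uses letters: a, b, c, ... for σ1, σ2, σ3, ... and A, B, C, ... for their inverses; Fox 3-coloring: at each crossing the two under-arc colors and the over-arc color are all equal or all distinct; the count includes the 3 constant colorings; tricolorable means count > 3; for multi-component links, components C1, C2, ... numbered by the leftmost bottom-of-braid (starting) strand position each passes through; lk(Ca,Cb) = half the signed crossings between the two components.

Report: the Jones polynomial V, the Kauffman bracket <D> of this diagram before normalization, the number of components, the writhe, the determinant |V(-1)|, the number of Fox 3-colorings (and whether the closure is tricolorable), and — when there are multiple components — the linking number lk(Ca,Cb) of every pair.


V(q) = q + q^3 - q^4
bracket: -A^-10 + A^-6 + A^2, w = +2
1 component, writhe +2, over 6 crossings
det 3, colorings 9 of 3^6 — tricolorable
observation: |V(-1)| = 3: so tricolorable, since 3 divides 3


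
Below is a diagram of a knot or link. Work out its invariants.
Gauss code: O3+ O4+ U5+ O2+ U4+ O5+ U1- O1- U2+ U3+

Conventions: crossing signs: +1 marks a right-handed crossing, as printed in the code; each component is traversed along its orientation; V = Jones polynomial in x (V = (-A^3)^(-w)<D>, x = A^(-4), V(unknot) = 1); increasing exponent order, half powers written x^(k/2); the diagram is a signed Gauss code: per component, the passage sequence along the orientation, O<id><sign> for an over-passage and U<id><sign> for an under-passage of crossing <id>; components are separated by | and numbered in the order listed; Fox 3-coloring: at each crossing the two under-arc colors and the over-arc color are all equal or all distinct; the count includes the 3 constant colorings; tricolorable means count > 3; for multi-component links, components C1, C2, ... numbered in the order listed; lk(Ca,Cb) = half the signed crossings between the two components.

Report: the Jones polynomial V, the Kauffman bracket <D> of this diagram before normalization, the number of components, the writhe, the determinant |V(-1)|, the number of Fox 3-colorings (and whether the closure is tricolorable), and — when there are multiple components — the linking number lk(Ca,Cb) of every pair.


Jones polynomial: V(x) = x + x^3 - x^4
<D> = A^-7 - A^-3 - A^5; writhe +3
components 1, writhe +3 (5 crossings)
3-colorings: 9 of 3^5, det 3 — tricolorable
note: w = +3 shifts under R1 moves; the (-A^3)^(-3) factor cancels that in V


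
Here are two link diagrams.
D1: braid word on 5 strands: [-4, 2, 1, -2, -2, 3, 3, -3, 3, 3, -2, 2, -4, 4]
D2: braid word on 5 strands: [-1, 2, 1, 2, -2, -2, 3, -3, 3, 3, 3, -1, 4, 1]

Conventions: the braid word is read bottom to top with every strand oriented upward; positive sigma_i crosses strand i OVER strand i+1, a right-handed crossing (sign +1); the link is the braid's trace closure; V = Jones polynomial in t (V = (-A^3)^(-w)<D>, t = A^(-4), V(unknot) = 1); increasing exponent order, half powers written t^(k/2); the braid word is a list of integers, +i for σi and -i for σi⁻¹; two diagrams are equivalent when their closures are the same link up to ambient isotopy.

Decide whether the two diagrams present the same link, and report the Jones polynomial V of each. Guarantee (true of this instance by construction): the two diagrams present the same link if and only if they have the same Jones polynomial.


equivalent: yes
V(D1) = t + t^3 - t^4  (w +2, c 14, <D> = -A^-10 + A^-6 + A^2)
V(D2) = t + t^3 - t^4  [14 crossings, <D> = -A^-4 + 1 + A^8, w = +4]
key observation: all 2 diagrams share one V(t), hence one class
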